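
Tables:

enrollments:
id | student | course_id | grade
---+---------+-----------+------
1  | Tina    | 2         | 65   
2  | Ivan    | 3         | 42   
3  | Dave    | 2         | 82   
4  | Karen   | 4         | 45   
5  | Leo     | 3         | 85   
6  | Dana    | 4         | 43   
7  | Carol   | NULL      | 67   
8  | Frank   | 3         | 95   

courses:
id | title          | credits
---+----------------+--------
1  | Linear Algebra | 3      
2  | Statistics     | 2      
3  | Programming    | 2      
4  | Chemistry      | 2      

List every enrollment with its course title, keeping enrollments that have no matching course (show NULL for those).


LEFT JOIN keeps every row from enrollments (the left table); where course_id has no match in courses, the course columns become NULL. Walk through each enrollment:
  - enrollment 1 (Tina): course_id=2 -> matches Statistics
  - enrollment 2 (Ivan): course_id=3 -> matches Programming
  - enrollment 3 (Dave): course_id=2 -> matches Statistics
  - enrollment 4 (Karen): course_id=4 -> matches Chemistry
  - enrollment 5 (Leo): course_id=3 -> matches Programming
  - enrollment 6 (Dana): course_id=4 -> matches Chemistry
  - enrollment 7 (Carol): course_id=NULL, no match -> kept with NULL
  - enrollment 8 (Frank): course_id=3 -> matches Programming
All 8 rows appear; 1 has NULL course.

SQL:
SELECT a.student, b.title AS course
FROM enrollments a
LEFT JOIN courses b ON a.course_id = b.id

Result:
student | course     
--------+------------
Tina    | Statistics 
Ivan    | Programming
Dave    | Statistics 
Karen   | Chemistry  
Leo     | Programming
Dana    | Chemistry  
Carol   | NULL       
Frank   | Programming


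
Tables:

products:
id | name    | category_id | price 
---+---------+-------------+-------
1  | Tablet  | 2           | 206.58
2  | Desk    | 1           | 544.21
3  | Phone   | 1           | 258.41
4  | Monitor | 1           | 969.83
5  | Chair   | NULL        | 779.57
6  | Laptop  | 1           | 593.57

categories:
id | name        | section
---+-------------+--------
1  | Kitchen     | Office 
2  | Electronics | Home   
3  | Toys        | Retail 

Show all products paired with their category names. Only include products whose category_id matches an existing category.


INNER JOIN keeps only products rows whose category_id matches an id in categories. Walk through each product:
  - product 1 (Tablet): category_id=2 -> matches Electronics
  - product 2 (Desk): category_id=1 -> matches Kitchen
  - product 3 (Phone): category_id=1 -> matches Kitchen
  - product 4 (Monitor): category_id=1 -> matches Kitchen
  - product 5 (Chair): category_id=NULL, no match -> dropped
  - product 6 (Laptop): category_id=1 -> matches Kitchen
So 1 of 6 rows is dropped.

SQL:
SELECT a.name, b.name AS category
FROM products a
INNER JOIN categories b ON a.category_id = b.id

Result:
name    | category   
--------+------------
Tablet  | Electronics
Desk    | Kitchen    
Phone   | Kitchen    
Monitor | Kitchen    
Laptop  | Kitchen    


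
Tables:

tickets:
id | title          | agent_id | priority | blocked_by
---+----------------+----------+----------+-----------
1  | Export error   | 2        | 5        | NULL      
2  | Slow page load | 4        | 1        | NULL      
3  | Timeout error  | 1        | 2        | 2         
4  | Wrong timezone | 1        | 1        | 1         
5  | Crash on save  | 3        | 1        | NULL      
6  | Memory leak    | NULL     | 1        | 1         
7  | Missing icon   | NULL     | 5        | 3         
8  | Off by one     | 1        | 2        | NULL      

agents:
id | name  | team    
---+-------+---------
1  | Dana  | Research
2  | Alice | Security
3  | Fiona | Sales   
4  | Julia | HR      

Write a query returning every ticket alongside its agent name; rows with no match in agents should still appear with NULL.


LEFT JOIN keeps every row from tickets (the left table); where agent_id has no match in agents, the agent columns become NULL. Walk through each ticket:
  - ticket 1 (Export error): agent_id=2 -> matches Alice
  - ticket 2 (Slow page load): agent_id=4 -> matches Julia
  - ticket 3 (Timeout error): agent_id=1 -> matches Dana
  - ticket 4 (Wrong timezone): agent_id=1 -> matches Dana
  - ticket 5 (Crash on save): agent_id=3 -> matches Fiona
  - ticket 6 (Memory leak): agent_id=NULL, no match -> kept with NULL
  - ticket 7 (Missing icon): agent_id=NULL, no match -> kept with NULL
  - ticket 8 (Off by one): agent_id=1 -> matches Dana
All 8 rows appear; 2 have NULL agent.

SQL:
SELECT a.title, b.name AS agent
FROM tickets a
LEFT JOIN agents b ON a.agent_id = b.id

Result:
title          | agent
---------------+------
Export error   | Alice
Slow page load | Julia
Timeout error  | Dana 
Wrong timezone | Dana 
Crash on save  | Fiona
Memory leak    | NULL 
Missing icon   | NULL 
Off by one     | Dana 


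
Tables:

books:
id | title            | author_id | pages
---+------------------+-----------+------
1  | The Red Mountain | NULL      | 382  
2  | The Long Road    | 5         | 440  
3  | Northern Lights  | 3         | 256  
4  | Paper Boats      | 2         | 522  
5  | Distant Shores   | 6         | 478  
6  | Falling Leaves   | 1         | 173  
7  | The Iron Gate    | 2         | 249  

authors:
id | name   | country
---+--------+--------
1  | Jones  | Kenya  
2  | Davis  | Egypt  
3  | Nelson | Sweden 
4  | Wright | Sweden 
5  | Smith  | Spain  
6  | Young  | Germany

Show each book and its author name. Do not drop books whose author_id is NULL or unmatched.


LEFT JOIN keeps every row from books (the left table); where author_id has no match in authors, the author columns become NULL. Walk through each book:
  - book 1 (The Red Mountain): author_id=NULL, no match -> kept with NULL
  - book 2 (The Long Road): author_id=5 -> matches Smith
  - book 3 (Northern Lights): author_id=3 -> matches Nelson
  - book 4 (Paper Boats): author_id=2 -> matches Davis
  - book 5 (Distant Shores): author_id=6 -> matches Young
  - book 6 (Falling Leaves): author_id=1 -> matches Jones
  - book 7 (The Iron Gate): author_id=2 -> matches Davis
All 7 rows appear; 1 has NULL author.

SQL:
SELECT a.title, b.name AS author
FROM books a
LEFT JOIN authors b ON a.author_id = b.id

Result:
title            | author
-----------------+-------
The Red Mountain | NULL  
The Long Road    | Smith 
Northern Lights  | Nelson
Paper Boats      | Davis 
Distant Shores   | Young 
Falling Leaves   | Jones 
The Iron Gate    | Davis 


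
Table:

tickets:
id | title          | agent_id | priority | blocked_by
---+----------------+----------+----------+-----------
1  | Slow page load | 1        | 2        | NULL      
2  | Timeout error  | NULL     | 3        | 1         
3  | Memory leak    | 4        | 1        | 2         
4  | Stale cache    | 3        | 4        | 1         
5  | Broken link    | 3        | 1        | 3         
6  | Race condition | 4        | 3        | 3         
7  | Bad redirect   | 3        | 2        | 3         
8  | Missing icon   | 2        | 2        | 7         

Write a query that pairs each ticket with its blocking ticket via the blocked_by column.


This is a self-join: tickets is joined to a second copy of itself, matching each row's blocked_by to another row's id. Use LEFT JOIN so rows with blocked_by=NULL are kept.
  - ticket 1 (Slow page load): blocked_by=NULL -> NULL
  - ticket 2 (Timeout error): blocked_by=1 -> Slow page load
  - ticket 3 (Memory leak): blocked_by=2 -> Timeout error
  - ticket 4 (Stale cache): blocked_by=1 -> Slow page load
  - ticket 5 (Broken link): blocked_by=3 -> Memory leak
  - ticket 6 (Race condition): blocked_by=3 -> Memory leak
  - ticket 7 (Bad redirect): blocked_by=3 -> Memory leak
  - ticket 8 (Missing icon): blocked_by=7 -> Bad redirect

SQL:
SELECT a.title AS item, b.title AS blocked_by
FROM tickets a
LEFT JOIN tickets b ON a.blocked_by = b.id

Result:
item           | blocked_by    
---------------+---------------
Slow page load | NULL          
Timeout error  | Slow page load
Memory leak    | Timeout error 
Stale cache    | Slow page load
Broken link    | Memory leak   
Race condition | Memory leak   
Bad redirect   | Memory leak   
Missing icon   | Bad redirect  


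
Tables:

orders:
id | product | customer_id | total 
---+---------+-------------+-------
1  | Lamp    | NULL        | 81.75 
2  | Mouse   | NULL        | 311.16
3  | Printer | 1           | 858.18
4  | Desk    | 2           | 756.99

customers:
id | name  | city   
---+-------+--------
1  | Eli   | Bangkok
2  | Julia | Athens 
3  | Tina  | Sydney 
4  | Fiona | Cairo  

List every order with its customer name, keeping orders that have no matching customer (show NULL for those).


LEFT JOIN keeps every row from orders (the left table); where customer_id has no match in customers, the customer columns become NULL. Walk through each order:
  - order 1 (Lamp): customer_id=NULL, no match -> kept with NULL
  - order 2 (Mouse): customer_id=NULL, no match -> kept with NULL
  - order 3 (Printer): customer_id=1 -> matches Eli
  - order 4 (Desk): customer_id=2 -> matches Julia
All 4 rows appear; 2 have NULL customer.

SQL:
SELECT a.product, b.name AS customer
FROM orders a
LEFT JOIN customers b ON a.customer_id = b.id

Result:
product | customer
--------+---------
Lamp    | NULL    
Mouse   | NULL    
Printer | Eli     
Desk    | Julia   


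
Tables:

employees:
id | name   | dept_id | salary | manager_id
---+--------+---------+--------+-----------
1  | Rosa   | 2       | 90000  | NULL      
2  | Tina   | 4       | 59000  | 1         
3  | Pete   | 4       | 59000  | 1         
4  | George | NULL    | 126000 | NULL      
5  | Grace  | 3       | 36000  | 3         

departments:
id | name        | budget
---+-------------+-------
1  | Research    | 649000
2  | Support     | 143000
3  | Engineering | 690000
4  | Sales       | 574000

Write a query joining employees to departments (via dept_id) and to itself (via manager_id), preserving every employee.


Two LEFT JOINs from the same base table employees: one to departments via dept_id, one to employees itself via manager_id. Both are LEFT so every employee is preserved.
Match against departments:
  - employee 1 (Rosa): dept_id=2 -> matches Support
  - employee 2 (Tina): dept_id=4 -> matches Sales
  - employee 3 (Pete): dept_id=4 -> matches Sales
  - employee 4 (George): dept_id=NULL, no match -> kept with NULL
  - employee 5 (Grace): dept_id=3 -> matches Engineering
Match against employees (self):
  - employee 1 (Rosa): manager_id=NULL -> NULL
  - employee 2 (Tina): manager_id=1 -> Rosa
  - employee 3 (Pete): manager_id=1 -> Rosa
  - employee 4 (George): manager_id=NULL -> NULL
  - employee 5 (Grace): manager_id=3 -> Pete

SQL:
SELECT a.name, b.name AS department, c.name AS manager
FROM employees a
LEFT JOIN departments b ON a.dept_id = b.id
LEFT JOIN employees c ON a.manager_id = c.id

Result:
name   | department  | manager
-------+-------------+--------
Rosa   | Support     | NULL   
Tina   | Sales       | Rosa   
Pete   | Sales       | Rosa   
George | NULL        | NULL   
Grace  | Engineering | Pete   


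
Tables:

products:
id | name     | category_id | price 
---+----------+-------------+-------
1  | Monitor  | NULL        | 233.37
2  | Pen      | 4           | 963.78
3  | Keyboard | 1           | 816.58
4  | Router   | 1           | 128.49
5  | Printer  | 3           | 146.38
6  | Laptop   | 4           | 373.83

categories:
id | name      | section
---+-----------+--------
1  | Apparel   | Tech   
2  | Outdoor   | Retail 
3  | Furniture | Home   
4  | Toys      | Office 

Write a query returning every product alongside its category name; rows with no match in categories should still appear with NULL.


LEFT JOIN keeps every row from products (the left table); where category_id has no match in categories, the category columns become NULL. Walk through each product:
  - product 1 (Monitor): category_id=NULL, no match -> kept with NULL
  - product 2 (Pen): category_id=4 -> matches Toys
  - product 3 (Keyboard): category_id=1 -> matches Apparel
  - product 4 (Router): category_id=1 -> matches Apparel
  - product 5 (Printer): category_id=3 -> matches Furniture
  - product 6 (Laptop): category_id=4 -> matches Toys
All 6 rows appear; 1 has NULL category.

SQL:
SELECT a.name, b.name AS category
FROM products a
LEFT JOIN categories b ON a.category_id = b.id

Result:
name     | category 
---------+----------
Monitor  | NULL     
Pen      | Toys     
Keyboard | Apparel  
Router   | Apparel  
Printer  | Furniture
Laptop   | Toys     


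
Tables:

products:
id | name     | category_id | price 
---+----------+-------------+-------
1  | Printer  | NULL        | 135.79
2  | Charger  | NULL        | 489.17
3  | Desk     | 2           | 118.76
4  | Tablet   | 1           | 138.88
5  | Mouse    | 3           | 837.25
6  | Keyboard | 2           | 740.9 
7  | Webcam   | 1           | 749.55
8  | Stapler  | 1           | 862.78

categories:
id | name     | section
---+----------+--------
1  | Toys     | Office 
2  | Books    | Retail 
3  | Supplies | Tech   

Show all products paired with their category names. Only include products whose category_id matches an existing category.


INNER JOIN keeps only products rows whose category_id matches an id in categories. Walk through each product:
  - product 1 (Printer): category_id=NULL, no match -> dropped
  - product 2 (Charger): category_id=NULL, no match -> dropped
  - product 3 (Desk): category_id=2 -> matches Books
  - product 4 (Tablet): category_id=1 -> matches Toys
  - product 5 (Mouse): category_id=3 -> matches Supplies
  - product 6 (Keyboard): category_id=2 -> matches Books
  - product 7 (Webcam): category_id=1 -> matches Toys
  - product 8 (Stapler): category_id=1 -> matches Toys
So 2 of 8 rows are dropped.

SQL:
SELECT a.name, b.name AS category
FROM products a
INNER JOIN categories b ON a.category_id = b.id

Result:
name     | category
---------+---------
Desk     | Books   
Tablet   | Toys    
Mouse    | Supplies
Keyboard | Books   
Webcam   | Toys    
Stapler  | Toys    


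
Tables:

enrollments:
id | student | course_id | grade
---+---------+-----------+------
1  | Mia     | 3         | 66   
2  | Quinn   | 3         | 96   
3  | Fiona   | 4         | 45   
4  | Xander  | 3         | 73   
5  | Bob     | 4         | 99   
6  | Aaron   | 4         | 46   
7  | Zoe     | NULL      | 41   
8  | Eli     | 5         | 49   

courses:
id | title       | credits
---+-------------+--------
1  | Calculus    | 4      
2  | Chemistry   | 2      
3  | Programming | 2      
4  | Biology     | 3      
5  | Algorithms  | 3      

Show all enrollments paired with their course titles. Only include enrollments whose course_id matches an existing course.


INNER JOIN keeps only enrollments rows whose course_id matches an id in courses. Walk through each enrollment:
  - enrollment 1 (Mia): course_id=3 -> matches Programming
  - enrollment 2 (Quinn): course_id=3 -> matches Programming
  - enrollment 3 (Fiona): course_id=4 -> matches Biology
  - enrollment 4 (Xander): course_id=3 -> matches Programming
  - enrollment 5 (Bob): course_id=4 -> matches Biology
  - enrollment 6 (Aaron): course_id=4 -> matches Biology
  - enrollment 7 (Zoe): course_id=NULL, no match -> dropped
  - enrollment 8 (Eli): course_id=5 -> matches Algorithms
So 1 of 8 rows is dropped.

SQL:
SELECT a.student, b.title AS course
FROM enrollments a
INNER JOIN courses b ON a.course_id = b.id

Result:
student | course     
--------+------------
Mia     | Programming
Quinn   | Programming
Fiona   | Biology    
Xander  | Programming
Bob     | Biology    
Aaron   | Biology    
Eli     | Algorithms 


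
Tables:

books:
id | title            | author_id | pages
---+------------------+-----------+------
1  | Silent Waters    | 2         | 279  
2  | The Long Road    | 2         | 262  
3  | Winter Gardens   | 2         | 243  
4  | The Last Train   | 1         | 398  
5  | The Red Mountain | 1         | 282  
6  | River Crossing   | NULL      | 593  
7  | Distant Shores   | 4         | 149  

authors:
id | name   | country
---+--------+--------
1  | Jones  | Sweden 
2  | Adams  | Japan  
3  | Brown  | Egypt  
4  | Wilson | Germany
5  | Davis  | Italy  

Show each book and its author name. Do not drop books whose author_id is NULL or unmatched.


LEFT JOIN keeps every row from books (the left table); where author_id has no match in authors, the author columns become NULL. Walk through each book:
  - book 1 (Silent Waters): author_id=2 -> matches Adams
  - book 2 (The Long Road): author_id=2 -> matches Adams
  - book 3 (Winter Gardens): author_id=2 -> matches Adams
  - book 4 (The Last Train): author_id=1 -> matches Jones
  - book 5 (The Red Mountain): author_id=1 -> matches Jones
  - book 6 (River Crossing): author_id=NULL, no match -> kept with NULL
  - book 7 (Distant Shores): author_id=4 -> matches Wilson
All 7 rows appear; 1 has NULL author.

SQL:
SELECT a.title, b.name AS author
FROM books a
LEFT JOIN authors b ON a.author_id = b.id

Result:
title            | author
-----------------+-------
Silent Waters    | Adams 
The Long Road    | Adams 
Winter Gardens   | Adams 
The Last Train   | Jones 
The Red Mountain | Jones 
River Crossing   | NULL  
Distant Shores   | Wilson


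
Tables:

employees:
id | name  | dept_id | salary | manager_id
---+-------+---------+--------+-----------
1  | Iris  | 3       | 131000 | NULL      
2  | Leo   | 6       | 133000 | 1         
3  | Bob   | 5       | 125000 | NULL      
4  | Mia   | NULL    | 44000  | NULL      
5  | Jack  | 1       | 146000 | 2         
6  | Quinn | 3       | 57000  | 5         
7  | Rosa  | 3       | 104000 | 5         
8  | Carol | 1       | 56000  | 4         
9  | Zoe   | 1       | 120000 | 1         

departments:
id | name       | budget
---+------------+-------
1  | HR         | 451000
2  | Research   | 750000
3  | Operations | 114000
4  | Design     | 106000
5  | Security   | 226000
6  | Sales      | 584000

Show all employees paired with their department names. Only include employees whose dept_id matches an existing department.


INNER JOIN keeps only employees rows whose dept_id matches an id in departments. Walk through each employee:
  - employee 1 (Iris): dept_id=3 -> matches Operations
  - employee 2 (Leo): dept_id=6 -> matches Sales
  - employee 3 (Bob): dept_id=5 -> matches Security
  - employee 4 (Mia): dept_id=NULL, no match -> dropped
  - employee 5 (Jack): dept_id=1 -> matches HR
  - employee 6 (Quinn): dept_id=3 -> matches Operations
  - employee 7 (Rosa): dept_id=3 -> matches Operations
  - employee 8 (Carol): dept_id=1 -> matches HR
  - employee 9 (Zoe): dept_id=1 -> matches HR
So 1 of 9 rows is dropped.

SQL:
SELECT a.name, b.name AS department
FROM employees a
INNER JOIN departments b ON a.dept_id = b.id

Result:
name  | department
------+-----------
Iris  | Operations
Leo   | Sales     
Bob   | Security  
Jack  | HR        
Quinn | Operations
Rosa  | Operations
Carol | HR        
Zoe   | HR        


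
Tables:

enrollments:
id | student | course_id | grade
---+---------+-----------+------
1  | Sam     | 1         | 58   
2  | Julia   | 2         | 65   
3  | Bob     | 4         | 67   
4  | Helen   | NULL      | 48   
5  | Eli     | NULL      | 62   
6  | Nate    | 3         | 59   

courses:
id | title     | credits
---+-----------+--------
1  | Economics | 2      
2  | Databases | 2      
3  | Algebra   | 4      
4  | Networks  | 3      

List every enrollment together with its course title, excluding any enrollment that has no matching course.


INNER JOIN keeps only enrollments rows whose course_id matches an id in courses. Walk through each enrollment:
  - enrollment 1 (Sam): course_id=1 -> matches Economics
  - enrollment 2 (Julia): course_id=2 -> matches Databases
  - enrollment 3 (Bob): course_id=4 -> matches Networks
  - enrollment 4 (Helen): course_id=NULL, no match -> dropped
  - enrollment 5 (Eli): course_id=NULL, no match -> dropped
  - enrollment 6 (Nate): course_id=3 -> matches Algebra
So 2 of 6 rows are dropped.

SQL:
SELECT a.student, b.title AS course
FROM enrollments a
INNER JOIN courses b ON a.course_id = b.id

Result:
student | course   
--------+----------
Sam     | Economics
Julia   | Databases
Bob     | Networks 
Nate    | Algebra  


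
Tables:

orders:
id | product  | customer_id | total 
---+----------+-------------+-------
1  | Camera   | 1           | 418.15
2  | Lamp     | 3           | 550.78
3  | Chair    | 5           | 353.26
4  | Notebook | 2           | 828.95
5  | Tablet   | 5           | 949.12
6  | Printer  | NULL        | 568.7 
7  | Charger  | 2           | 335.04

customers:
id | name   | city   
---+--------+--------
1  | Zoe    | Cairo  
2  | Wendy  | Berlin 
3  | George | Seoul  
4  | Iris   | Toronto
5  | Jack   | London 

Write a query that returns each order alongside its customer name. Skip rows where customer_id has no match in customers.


INNER JOIN keeps only orders rows whose customer_id matches an id in customers. Walk through each order:
  - order 1 (Camera): customer_id=1 -> matches Zoe
  - order 2 (Lamp): customer_id=3 -> matches George
  - order 3 (Chair): customer_id=5 -> matches Jack
  - order 4 (Notebook): customer_id=2 -> matches Wendy
  - order 5 (Tablet): customer_id=5 -> matches Jack
  - order 6 (Printer): customer_id=NULL, no match -> dropped
  - order 7 (Charger): customer_id=2 -> matches Wendy
So 1 of 7 rows is dropped.

SQL:
SELECT a.product, b.name AS customer
FROM orders a
INNER JOIN customers b ON a.customer_id = b.id

Result:
product  | customer
---------+---------
Camera   | Zoe     
Lamp     | George  
Chair    | Jack    
Notebook | Wendy   
Tablet   | Jack    
Charger  | Wendy   


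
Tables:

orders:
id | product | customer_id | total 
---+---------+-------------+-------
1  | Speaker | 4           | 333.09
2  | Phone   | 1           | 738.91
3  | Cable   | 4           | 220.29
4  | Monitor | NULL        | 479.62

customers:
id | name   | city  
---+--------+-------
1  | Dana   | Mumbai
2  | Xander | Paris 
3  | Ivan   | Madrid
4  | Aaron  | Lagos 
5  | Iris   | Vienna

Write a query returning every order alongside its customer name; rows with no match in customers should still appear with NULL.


LEFT JOIN keeps every row from orders (the left table); where customer_id has no match in customers, the customer columns become NULL. Walk through each order:
  - order 1 (Speaker): customer_id=4 -> matches Aaron
  - order 2 (Phone): customer_id=1 -> matches Dana
  - order 3 (Cable): customer_id=4 -> matches Aaron
  - order 4 (Monitor): customer_id=NULL, no match -> kept with NULL
All 4 rows appear; 1 has NULL customer.

SQL:
SELECT a.product, b.name AS customer
FROM orders a
LEFT JOIN customers b ON a.customer_id = b.id

Result:
product | customer
--------+---------
Speaker | Aaron   
Phone   | Dana    
Cable   | Aaron   
Monitor | NULL    


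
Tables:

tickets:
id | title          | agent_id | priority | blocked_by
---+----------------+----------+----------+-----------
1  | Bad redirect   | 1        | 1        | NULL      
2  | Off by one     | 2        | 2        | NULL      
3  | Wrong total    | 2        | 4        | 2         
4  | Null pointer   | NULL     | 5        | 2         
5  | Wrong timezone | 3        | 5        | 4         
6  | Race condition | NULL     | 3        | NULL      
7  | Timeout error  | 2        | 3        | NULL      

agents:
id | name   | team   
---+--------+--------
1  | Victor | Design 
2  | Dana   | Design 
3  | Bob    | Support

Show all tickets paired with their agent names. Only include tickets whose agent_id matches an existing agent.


INNER JOIN keeps only tickets rows whose agent_id matches an id in agents. Walk through each ticket:
  - ticket 1 (Bad redirect): agent_id=1 -> matches Victor
  - ticket 2 (Off by one): agent_id=2 -> matches Dana
  - ticket 3 (Wrong total): agent_id=2 -> matches Dana
  - ticket 4 (Null pointer): agent_id=NULL, no match -> dropped
  - ticket 5 (Wrong timezone): agent_id=3 -> matches Bob
  - ticket 6 (Race condition): agent_id=NULL, no match -> dropped
  - ticket 7 (Timeout error): agent_id=2 -> matches Dana
So 2 of 7 rows are dropped.

SQL:
SELECT a.title, b.name AS agent
FROM tickets a
INNER JOIN agents b ON a.agent_id = b.id

Result:
title          | agent 
---------------+-------
Bad redirect   | Victor
Off by one     | Dana  
Wrong total    | Dana  
Wrong timezone | Bob   
Timeout error  | Dana  


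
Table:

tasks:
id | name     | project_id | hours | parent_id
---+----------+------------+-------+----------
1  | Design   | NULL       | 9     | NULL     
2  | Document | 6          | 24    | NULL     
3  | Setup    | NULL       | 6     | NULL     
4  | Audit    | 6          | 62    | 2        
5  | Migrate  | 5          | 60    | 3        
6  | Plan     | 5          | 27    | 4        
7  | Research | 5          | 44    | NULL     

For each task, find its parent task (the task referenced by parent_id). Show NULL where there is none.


This is a self-join: tasks is joined to a second copy of itself, matching each row's parent_id to another row's id. Use LEFT JOIN so rows with parent_id=NULL are kept.
  - task 1 (Design): parent_id=NULL -> NULL
  - task 2 (Document): parent_id=NULL -> NULL
  - task 3 (Setup): parent_id=NULL -> NULL
  - task 4 (Audit): parent_id=2 -> Document
  - task 5 (Migrate): parent_id=3 -> Setup
  - task 6 (Plan): parent_id=4 -> Audit
  - task 7 (Research): parent_id=NULL -> NULL

SQL:
SELECT a.name AS item, b.name AS parent
FROM tasks a
LEFT JOIN tasks b ON a.parent_id = b.id

Result:
item     | parent  
---------+---------
Design   | NULL    
Document | NULL    
Setup    | NULL    
Audit    | Document
Migrate  | Setup   
Plan     | Audit   
Research | NULL    


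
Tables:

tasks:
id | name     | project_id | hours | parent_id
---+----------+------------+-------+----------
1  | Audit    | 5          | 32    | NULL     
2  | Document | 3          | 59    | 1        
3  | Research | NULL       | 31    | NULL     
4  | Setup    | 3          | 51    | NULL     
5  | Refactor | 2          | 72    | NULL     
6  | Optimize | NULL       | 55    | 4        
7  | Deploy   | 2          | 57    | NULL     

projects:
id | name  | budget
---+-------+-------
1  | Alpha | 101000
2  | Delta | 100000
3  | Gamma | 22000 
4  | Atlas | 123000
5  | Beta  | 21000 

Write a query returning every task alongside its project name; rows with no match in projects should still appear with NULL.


LEFT JOIN keeps every row from tasks (the left table); where project_id has no match in projects, the project columns become NULL. Walk through each task:
  - task 1 (Audit): project_id=5 -> matches Beta
  - task 2 (Document): project_id=3 -> matches Gamma
  - task 3 (Research): project_id=NULL, no match -> kept with NULL
  - task 4 (Setup): project_id=3 -> matches Gamma
  - task 5 (Refactor): project_id=2 -> matches Delta
  - task 6 (Optimize): project_id=NULL, no match -> kept with NULL
  - task 7 (Deploy): project_id=2 -> matches Delta
All 7 rows appear; 2 have NULL project.

SQL:
SELECT a.name, b.name AS project
FROM tasks a
LEFT JOIN projects b ON a.project_id = b.id

Result:
name     | project
---------+--------
Audit    | Beta   
Document | Gamma  
Research | NULL   
Setup    | Gamma  
Refactor | Delta  
Optimize | NULL   
Deploy   | Delta  


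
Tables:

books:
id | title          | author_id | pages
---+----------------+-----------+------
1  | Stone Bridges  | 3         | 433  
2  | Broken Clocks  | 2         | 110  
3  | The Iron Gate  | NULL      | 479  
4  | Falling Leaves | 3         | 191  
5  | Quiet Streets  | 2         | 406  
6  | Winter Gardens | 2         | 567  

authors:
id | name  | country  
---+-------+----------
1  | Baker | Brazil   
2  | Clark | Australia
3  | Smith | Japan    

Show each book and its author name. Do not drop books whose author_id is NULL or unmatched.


LEFT JOIN keeps every row from books (the left table); where author_id has no match in authors, the author columns become NULL. Walk through each book:
  - book 1 (Stone Bridges): author_id=3 -> matches Smith
  - book 2 (Broken Clocks): author_id=2 -> matches Clark
  - book 3 (The Iron Gate): author_id=NULL, no match -> kept with NULL
  - book 4 (Falling Leaves): author_id=3 -> matches Smith
  - book 5 (Quiet Streets): author_id=2 -> matches Clark
  - book 6 (Winter Gardens): author_id=2 -> matches Clark
All 6 rows appear; 1 has NULL author.

SQL:
SELECT a.title, b.name AS author
FROM books a
LEFT JOIN authors b ON a.author_id = b.id

Result:
title          | author
---------------+-------
Stone Bridges  | Smith 
Broken Clocks  | Clark 
The Iron Gate  | NULL  
Falling Leaves | Smith 
Quiet Streets  | Clark 
Winter Gardens | Clark 


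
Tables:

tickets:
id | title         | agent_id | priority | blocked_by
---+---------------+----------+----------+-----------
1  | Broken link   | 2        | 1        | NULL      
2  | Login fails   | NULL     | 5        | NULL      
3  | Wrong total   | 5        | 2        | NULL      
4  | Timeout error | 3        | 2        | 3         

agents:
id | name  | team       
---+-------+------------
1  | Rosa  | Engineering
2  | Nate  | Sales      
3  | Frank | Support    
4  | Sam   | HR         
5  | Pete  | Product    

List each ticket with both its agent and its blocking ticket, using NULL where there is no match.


Two LEFT JOINs from the same base table tickets: one to agents via agent_id, one to tickets itself via blocked_by. Both are LEFT so every ticket is preserved.
Match against agents:
  - ticket 1 (Broken link): agent_id=2 -> matches Nate
  - ticket 2 (Login fails): agent_id=NULL, no match -> kept with NULL
  - ticket 3 (Wrong total): agent_id=5 -> matches Pete
  - ticket 4 (Timeout error): agent_id=3 -> matches Frank
Match against tickets (self):
  - ticket 1 (Broken link): blocked_by=NULL -> NULL
  - ticket 2 (Login fails): blocked_by=NULL -> NULL
  - ticket 3 (Wrong total): blocked_by=NULL -> NULL
  - ticket 4 (Timeout error): blocked_by=3 -> Wrong total

SQL:
SELECT a.title, b.name AS agent, c.title AS blocked_by
FROM tickets a
LEFT JOIN agents b ON a.agent_id = b.id
LEFT JOIN tickets c ON a.blocked_by = c.id

Result:
title         | agent | blocked_by 
--------------+-------+------------
Broken link   | Nate  | NULL       
Login fails   | NULL  | NULL       
Wrong total   | Pete  | NULL       
Timeout error | Frank | Wrong total


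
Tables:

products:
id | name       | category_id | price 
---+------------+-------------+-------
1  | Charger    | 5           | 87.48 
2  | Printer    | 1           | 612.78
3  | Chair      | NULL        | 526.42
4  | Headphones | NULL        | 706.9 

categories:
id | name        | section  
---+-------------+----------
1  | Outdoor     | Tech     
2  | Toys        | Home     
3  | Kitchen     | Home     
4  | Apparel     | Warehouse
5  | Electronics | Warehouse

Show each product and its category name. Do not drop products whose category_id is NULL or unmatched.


LEFT JOIN keeps every row from products (the left table); where category_id has no match in categories, the category columns become NULL. Walk through each product:
  - product 1 (Charger): category_id=5 -> matches Electronics
  - product 2 (Printer): category_id=1 -> matches Outdoor
  - product 3 (Chair): category_id=NULL, no match -> kept with NULL
  - product 4 (Headphones): category_id=NULL, no match -> kept with NULL
All 4 rows appear; 2 have NULL category.

SQL:
SELECT a.name, b.name AS category
FROM products a
LEFT JOIN categories b ON a.category_id = b.id

Result:
name       | category   
-----------+------------
Charger    | Electronics
Printer    | Outdoor    
Chair      | NULL       
Headphones | NULL       


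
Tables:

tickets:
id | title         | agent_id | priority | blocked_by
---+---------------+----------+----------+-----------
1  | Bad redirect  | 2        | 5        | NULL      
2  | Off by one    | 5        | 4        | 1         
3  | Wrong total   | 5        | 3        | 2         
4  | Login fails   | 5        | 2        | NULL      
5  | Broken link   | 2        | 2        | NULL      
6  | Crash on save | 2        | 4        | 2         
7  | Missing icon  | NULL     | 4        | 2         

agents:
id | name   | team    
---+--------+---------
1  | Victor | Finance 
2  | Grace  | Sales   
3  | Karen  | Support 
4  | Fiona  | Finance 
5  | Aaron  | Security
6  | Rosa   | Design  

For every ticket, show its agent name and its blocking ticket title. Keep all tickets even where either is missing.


Two LEFT JOINs from the same base table tickets: one to agents via agent_id, one to tickets itself via blocked_by. Both are LEFT so every ticket is preserved.
Match against agents:
  - ticket 1 (Bad redirect): agent_id=2 -> matches Grace
  - ticket 2 (Off by one): agent_id=5 -> matches Aaron
  - ticket 3 (Wrong total): agent_id=5 -> matches Aaron
  - ticket 4 (Login fails): agent_id=5 -> matches Aaron
  - ticket 5 (Broken link): agent_id=2 -> matches Grace
  - ticket 6 (Crash on save): agent_id=2 -> matches Grace
  - ticket 7 (Missing icon): agent_id=NULL, no match -> kept with NULL
Match against tickets (self):
  - ticket 1 (Bad redirect): blocked_by=NULL -> NULL
  - ticket 2 (Off by one): blocked_by=1 -> Bad redirect
  - ticket 3 (Wrong total): blocked_by=2 -> Off by one
  - ticket 4 (Login fails): blocked_by=NULL -> NULL
  - ticket 5 (Broken link): blocked_by=NULL -> NULL
  - ticket 6 (Crash on save): blocked_by=2 -> Off by one
  - ticket 7 (Missing icon): blocked_by=2 -> Off by one

SQL:
SELECT a.title, b.name AS agent, c.title AS blocked_by
FROM tickets a
LEFT JOIN agents b ON a.agent_id = b.id
LEFT JOIN tickets c ON a.blocked_by = c.id

Result:
title         | agent | blocked_by  
--------------+-------+-------------
Bad redirect  | Grace | NULL        
Off by one    | Aaron | Bad redirect
Wrong total   | Aaron | Off by one  
Login fails   | Aaron | NULL        
Broken link   | Grace | NULL        
Crash on save | Grace | Off by one  
Missing icon  | NULL  | Off by one  


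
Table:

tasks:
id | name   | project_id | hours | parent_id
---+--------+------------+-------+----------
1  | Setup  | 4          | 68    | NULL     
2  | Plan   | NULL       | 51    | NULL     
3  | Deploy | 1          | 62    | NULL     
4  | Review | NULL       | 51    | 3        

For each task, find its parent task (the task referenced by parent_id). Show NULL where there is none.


This is a self-join: tasks is joined to a second copy of itself, matching each row's parent_id to another row's id. Use LEFT JOIN so rows with parent_id=NULL are kept.
  - task 1 (Setup): parent_id=NULL -> NULL
  - task 2 (Plan): parent_id=NULL -> NULL
  - task 3 (Deploy): parent_id=NULL -> NULL
  - task 4 (Review): parent_id=3 -> Deploy

SQL:
SELECT a.name AS item, b.name AS parent
FROM tasks a
LEFT JOIN tasks b ON a.parent_id = b.id

Result:
item   | parent
-------+-------
Setup  | NULL  
Plan   | NULL  
Deploy | NULL  
Review | Deploy


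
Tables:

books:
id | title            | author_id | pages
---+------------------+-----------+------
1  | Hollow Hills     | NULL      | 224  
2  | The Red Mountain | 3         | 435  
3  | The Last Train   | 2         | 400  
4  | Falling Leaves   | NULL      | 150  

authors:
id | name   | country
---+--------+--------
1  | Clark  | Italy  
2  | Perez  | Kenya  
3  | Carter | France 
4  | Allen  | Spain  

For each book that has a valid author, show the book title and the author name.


INNER JOIN keeps only books rows whose author_id matches an id in authors. Walk through each book:
  - book 1 (Hollow Hills): author_id=NULL, no match -> dropped
  - book 2 (The Red Mountain): author_id=3 -> matches Carter
  - book 3 (The Last Train): author_id=2 -> matches Perez
  - book 4 (Falling Leaves): author_id=NULL, no match -> dropped
So 2 of 4 rows are dropped.

SQL:
SELECT a.title, b.name AS author
FROM books a
INNER JOIN authors b ON a.author_id = b.id

Result:
title            | author
-----------------+-------
The Red Mountain | Carter
The Last Train   | Perez 


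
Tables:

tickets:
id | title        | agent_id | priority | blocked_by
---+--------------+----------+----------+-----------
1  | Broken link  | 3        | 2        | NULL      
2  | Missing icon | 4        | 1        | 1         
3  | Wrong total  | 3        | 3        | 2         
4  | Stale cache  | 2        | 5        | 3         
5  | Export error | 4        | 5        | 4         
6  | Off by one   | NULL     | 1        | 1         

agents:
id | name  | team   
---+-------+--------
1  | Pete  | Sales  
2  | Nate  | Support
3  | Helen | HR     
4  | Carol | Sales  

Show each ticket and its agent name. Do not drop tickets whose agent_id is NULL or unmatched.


LEFT JOIN keeps every row from tickets (the left table); where agent_id has no match in agents, the agent columns become NULL. Walk through each ticket:
  - ticket 1 (Broken link): agent_id=3 -> matches Helen
  - ticket 2 (Missing icon): agent_id=4 -> matches Carol
  - ticket 3 (Wrong total): agent_id=3 -> matches Helen
  - ticket 4 (Stale cache): agent_id=2 -> matches Nate
  - ticket 5 (Export error): agent_id=4 -> matches Carol
  - ticket 6 (Off by one): agent_id=NULL, no match -> kept with NULL
All 6 rows appear; 1 has NULL agent.

SQL:
SELECT a.title, b.name AS agent
FROM tickets a
LEFT JOIN agents b ON a.agent_id = b.id

Result:
title        | agent
-------------+------
Broken link  | Helen
Missing icon | Carol
Wrong total  | Helen
Stale cache  | Nate 
Export error | Carol
Off by one   | NULL 


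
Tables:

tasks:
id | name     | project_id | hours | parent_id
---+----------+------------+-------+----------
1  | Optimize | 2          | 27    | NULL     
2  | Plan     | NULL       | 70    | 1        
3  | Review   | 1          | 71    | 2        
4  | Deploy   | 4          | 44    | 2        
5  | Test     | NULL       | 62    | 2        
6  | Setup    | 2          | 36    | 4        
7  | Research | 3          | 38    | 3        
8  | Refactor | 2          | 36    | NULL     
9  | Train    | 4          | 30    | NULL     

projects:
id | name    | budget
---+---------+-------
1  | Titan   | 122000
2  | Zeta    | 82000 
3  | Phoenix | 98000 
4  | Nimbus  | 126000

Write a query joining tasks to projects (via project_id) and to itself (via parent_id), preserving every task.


Two LEFT JOINs from the same base table tasks: one to projects via project_id, one to tasks itself via parent_id. Both are LEFT so every task is preserved.
Match against projects:
  - task 1 (Optimize): project_id=2 -> matches Zeta
  - task 2 (Plan): project_id=NULL, no match -> kept with NULL
  - task 3 (Review): project_id=1 -> matches Titan
  - task 4 (Deploy): project_id=4 -> matches Nimbus
  - task 5 (Test): project_id=NULL, no match -> kept with NULL
  - task 6 (Setup): project_id=2 -> matches Zeta
  - task 7 (Research): project_id=3 -> matches Phoenix
  - task 8 (Refactor): project_id=2 -> matches Zeta
  - task 9 (Train): project_id=4 -> matches Nimbus
Match against tasks (self):
  - task 1 (Optimize): parent_id=NULL -> NULL
  - task 2 (Plan): parent_id=1 -> Optimize
  - task 3 (Review): parent_id=2 -> Plan
  - task 4 (Deploy): parent_id=2 -> Plan
  - task 5 (Test): parent_id=2 -> Plan
  - task 6 (Setup): parent_id=4 -> Deploy
  - task 7 (Research): parent_id=3 -> Review
  - task 8 (Refactor): parent_id=NULL -> NULL
  - task 9 (Train): parent_id=NULL -> NULL

SQL:
SELECT a.name, b.name AS project, c.name AS parent
FROM tasks a
LEFT JOIN projects b ON a.project_id = b.id
LEFT JOIN tasks c ON a.parent_id = c.id

Result:
name     | project | parent  
---------+---------+---------
Optimize | Zeta    | NULL    
Plan     | NULL    | Optimize
Review   | Titan   | Plan    
Deploy   | Nimbus  | Plan    
Test     | NULL    | Plan    
Setup    | Zeta    | Deploy  
Research | Phoenix | Review  
Refactor | Zeta    | NULL    
Train    | Nimbus  | NULL    


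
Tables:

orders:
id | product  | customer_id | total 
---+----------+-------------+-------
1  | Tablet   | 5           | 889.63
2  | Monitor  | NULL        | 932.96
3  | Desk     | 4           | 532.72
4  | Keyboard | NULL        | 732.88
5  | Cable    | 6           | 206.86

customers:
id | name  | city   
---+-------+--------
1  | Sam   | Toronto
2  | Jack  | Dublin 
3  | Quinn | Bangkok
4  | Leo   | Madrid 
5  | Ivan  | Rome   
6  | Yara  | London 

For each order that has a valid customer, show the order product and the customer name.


INNER JOIN keeps only orders rows whose customer_id matches an id in customers. Walk through each order:
  - order 1 (Tablet): customer_id=5 -> matches Ivan
  - order 2 (Monitor): customer_id=NULL, no match -> dropped
  - order 3 (Desk): customer_id=4 -> matches Leo
  - order 4 (Keyboard): customer_id=NULL, no match -> dropped
  - order 5 (Cable): customer_id=6 -> matches Yara
So 2 of 5 rows are dropped.

SQL:
SELECT a.product, b.name AS customer
FROM orders a
INNER JOIN customers b ON a.customer_id = b.id

Result:
product | customer
--------+---------
Tablet  | Ivan    
Desk    | Leo     
Cable   | Yara    
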